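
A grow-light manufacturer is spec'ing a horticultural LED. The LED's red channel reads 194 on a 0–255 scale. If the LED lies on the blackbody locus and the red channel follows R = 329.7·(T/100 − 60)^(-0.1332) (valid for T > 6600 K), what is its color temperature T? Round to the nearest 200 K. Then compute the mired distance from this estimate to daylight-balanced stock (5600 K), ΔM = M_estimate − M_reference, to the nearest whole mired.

-91 mireds

(t − 60)^(-0.1332) = 194/329.7 = 0.58841.
t − 60 = 0.58841^(1/-0.1332) = 0.58841^(-7.508) = 53.593, so t = 113.593.
T = 100·t = 11359 K → 11400 K to the nearest 200 K.
M_estimate = 10⁶/11400 = 87.72; M_reference = 10⁶/5600 = 178.57.
ΔM = 87.72 − 178.57 = -90.85 → -91 mireds.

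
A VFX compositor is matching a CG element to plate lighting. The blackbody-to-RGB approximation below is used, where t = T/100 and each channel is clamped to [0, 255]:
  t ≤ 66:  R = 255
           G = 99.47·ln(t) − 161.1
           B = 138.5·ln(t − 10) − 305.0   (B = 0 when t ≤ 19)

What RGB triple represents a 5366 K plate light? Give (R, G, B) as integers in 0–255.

t = 5366/100 = 53.66; the t ≤ 66 branch applies.
R = 255 by definition for t ≤ 66.
G = 99.47·ln 53.66 − 161.1 = 99.47·3.9827 − 161.1 = 235.056.
B = 138.5·ln(53.66 − 10) − 305.0 = 138.5·ln 43.66 − 305.0 = 138.5·3.7764 − 305.0 = 218.036.
Rounded: (255, 235, 218).

(255, 235, 218)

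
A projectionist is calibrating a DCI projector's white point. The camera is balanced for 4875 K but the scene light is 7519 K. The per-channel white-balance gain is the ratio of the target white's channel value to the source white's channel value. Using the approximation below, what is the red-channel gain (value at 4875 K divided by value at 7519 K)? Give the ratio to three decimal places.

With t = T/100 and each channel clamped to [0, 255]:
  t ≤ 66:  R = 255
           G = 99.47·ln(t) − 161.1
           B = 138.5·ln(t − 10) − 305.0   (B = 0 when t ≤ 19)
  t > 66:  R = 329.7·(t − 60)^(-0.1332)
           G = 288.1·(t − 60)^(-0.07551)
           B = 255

At 7519 K (t = 75.19):
  R = 329.7·(75.19 − 60)^(-0.1332) = 329.7·15.19^(-0.1332) = 329.7·0.69601 = 229.475.
At 4875 K (t = 48.75):
  R = 255 by definition for t ≤ 66.
Gain = 255.000 / 229.475 = 1.1112 → 1.111.

1.111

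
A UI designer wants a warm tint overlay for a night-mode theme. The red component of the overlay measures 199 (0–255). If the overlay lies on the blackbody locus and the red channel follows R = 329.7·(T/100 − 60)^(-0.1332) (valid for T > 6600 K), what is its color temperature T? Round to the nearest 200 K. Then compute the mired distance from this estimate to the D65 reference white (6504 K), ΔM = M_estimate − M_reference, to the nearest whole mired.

(t − 60)^(-0.1332) = 199/329.7 = 0.60358.
t − 60 = 0.60358^(1/-0.1332) = 0.60358^(-7.508) = 44.273, so t = 104.273.
T = 100·t = 10427 K → 10400 K to the nearest 200 K.
M_estimate = 10⁶/10400 = 96.15; M_reference = 10⁶/6504 = 153.75.
ΔM = 96.15 − 153.75 = -57.60 → -58 mireds.

-58 mireds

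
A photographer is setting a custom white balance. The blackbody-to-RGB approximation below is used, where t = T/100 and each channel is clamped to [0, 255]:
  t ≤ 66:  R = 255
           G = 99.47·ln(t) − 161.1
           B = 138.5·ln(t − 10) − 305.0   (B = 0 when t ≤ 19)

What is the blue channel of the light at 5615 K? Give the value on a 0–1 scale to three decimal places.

0.885

t = 5615/100 = 56.15; the t ≤ 66 branch applies.
B = 138.5·ln(56.15 − 10) − 305.0 = 138.5·ln 46.15 − 305.0 = 138.5·3.8319 − 305.0 = 225.718.
On a 0–1 scale: 225.718/255 = 0.8852 → 0.885.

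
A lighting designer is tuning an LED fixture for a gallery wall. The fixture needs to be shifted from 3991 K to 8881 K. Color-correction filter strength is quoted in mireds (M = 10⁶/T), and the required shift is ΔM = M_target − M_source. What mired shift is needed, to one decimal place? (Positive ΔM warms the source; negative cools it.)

-138.0 mireds

M_source = 10⁶/3991 = 250.564; M_target = 10⁶/8881 = 112.600.
ΔM = 112.600 − 250.564 = -137.964 → -138.0 mireds, a cooling shift.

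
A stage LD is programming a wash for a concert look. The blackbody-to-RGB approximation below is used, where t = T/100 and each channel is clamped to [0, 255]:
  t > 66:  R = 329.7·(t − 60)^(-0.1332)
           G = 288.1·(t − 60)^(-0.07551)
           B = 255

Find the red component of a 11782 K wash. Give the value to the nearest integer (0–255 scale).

192

t = 11782/100 = 117.82; the t > 66 branch applies.
R = 329.7·(117.82 − 60)^(-0.1332) = 329.7·57.82^(-0.1332) = 329.7·0.58249 = 192.048.
Rounded: 192.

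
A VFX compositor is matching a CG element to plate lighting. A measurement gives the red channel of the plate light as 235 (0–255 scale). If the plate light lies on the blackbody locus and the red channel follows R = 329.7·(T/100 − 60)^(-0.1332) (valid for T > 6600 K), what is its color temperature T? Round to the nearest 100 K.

7300 K

(t − 60)^(-0.1332) = 235/329.7 = 0.71277.
t − 60 = 0.71277^(1/-0.1332) = 0.71277^(-7.508) = 12.705, so t = 72.705.
T = 100·t = 7271 K → 7300 K to the nearest 100 K.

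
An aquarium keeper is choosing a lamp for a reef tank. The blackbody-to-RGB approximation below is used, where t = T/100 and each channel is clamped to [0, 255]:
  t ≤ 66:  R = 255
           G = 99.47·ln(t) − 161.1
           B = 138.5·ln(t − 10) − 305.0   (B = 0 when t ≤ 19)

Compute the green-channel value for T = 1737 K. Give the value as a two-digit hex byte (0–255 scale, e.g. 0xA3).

t = 1737/100 = 17.37; the t ≤ 66 branch applies.
G = 99.47·ln 17.37 − 161.1 = 99.47·2.8547 − 161.1 = 122.861.
Rounded: 123; in hex, 0x7B.

0x7B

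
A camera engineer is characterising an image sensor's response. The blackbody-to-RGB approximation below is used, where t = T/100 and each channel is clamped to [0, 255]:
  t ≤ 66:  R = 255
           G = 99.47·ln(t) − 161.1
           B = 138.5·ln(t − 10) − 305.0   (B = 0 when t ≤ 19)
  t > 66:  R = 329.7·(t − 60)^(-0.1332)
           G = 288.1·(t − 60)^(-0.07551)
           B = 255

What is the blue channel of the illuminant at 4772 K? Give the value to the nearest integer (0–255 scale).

t = 4772/100 = 47.72; the t ≤ 66 branch applies.
B = 138.5·ln(47.72 − 10) − 305.0 = 138.5·ln 37.72 − 305.0 = 138.5·3.6302 − 305.0 = 197.781.
Rounded: 198.

198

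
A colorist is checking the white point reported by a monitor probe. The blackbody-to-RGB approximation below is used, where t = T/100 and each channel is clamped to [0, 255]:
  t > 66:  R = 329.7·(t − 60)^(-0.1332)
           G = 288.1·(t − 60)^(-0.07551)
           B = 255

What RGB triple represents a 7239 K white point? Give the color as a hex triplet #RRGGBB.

#ECEEFF

t = 7239/100 = 72.39; the t > 66 branch applies.
R = 329.7·(72.39 − 60)^(-0.1332) = 329.7·12.39^(-0.1332) = 329.7·0.71516 = 235.788.
G = 288.1·(72.39 − 60)^(-0.07551) = 288.1·12.39^(-0.07551) = 288.1·0.82692 = 238.235.
B = 255 by definition for t > 66.
Rounded: (236, 238, 255).
In hex: #ECEEFF.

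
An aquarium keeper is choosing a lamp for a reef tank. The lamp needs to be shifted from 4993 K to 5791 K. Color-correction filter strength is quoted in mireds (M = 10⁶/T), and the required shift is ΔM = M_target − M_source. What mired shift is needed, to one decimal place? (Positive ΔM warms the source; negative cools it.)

M_source = 10⁶/4993 = 200.280; M_target = 10⁶/5791 = 172.682.
ΔM = 172.682 − 200.280 = -27.599 → -27.6 mireds, a cooling shift.

-27.6 mireds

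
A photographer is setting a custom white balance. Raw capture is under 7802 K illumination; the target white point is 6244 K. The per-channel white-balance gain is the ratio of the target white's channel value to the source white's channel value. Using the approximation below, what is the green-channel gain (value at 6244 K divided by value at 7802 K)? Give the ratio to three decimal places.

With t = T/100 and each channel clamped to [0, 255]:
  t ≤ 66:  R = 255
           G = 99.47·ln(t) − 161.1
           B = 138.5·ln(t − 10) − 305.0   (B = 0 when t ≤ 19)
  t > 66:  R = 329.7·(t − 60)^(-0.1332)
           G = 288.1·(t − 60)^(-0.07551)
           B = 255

1.080

At 7802 K (t = 78.02):
  G = 288.1·(78.02 − 60)^(-0.07551) = 288.1·18.02^(-0.07551) = 288.1·0.80386 = 231.591.
At 6244 K (t = 62.44):
  G = 99.47·ln 62.44 − 161.1 = 99.47·4.1342 − 161.1 = 250.129.
Gain = 250.129 / 231.591 = 1.0800 → 1.080.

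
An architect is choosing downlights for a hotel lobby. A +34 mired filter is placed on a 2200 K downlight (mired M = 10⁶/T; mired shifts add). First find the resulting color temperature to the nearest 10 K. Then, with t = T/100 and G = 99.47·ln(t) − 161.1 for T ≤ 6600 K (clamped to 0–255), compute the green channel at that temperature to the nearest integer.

M_in = 10⁶/2200 = 454.55; M_out = 454.55 + (+34) = 488.55.
T_out = 10⁶/488.55 = 2046.9 K → 2050 K; t = 20.5.
G = 99.47·ln 20.5 − 161.1 = 99.47·3.0204 − 161.1 = 139.342.
Rounded: 139.

139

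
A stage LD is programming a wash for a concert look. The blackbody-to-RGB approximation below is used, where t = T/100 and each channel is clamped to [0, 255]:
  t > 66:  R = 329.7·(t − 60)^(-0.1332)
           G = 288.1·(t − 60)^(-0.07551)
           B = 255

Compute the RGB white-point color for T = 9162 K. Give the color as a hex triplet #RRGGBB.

#D0DEFF

t = 9162/100 = 91.62; the t > 66 branch applies.
R = 329.7·(91.62 − 60)^(-0.1332) = 329.7·31.62^(-0.1332) = 329.7·0.63126 = 208.125.
G = 288.1·(91.62 − 60)^(-0.07551) = 288.1·31.62^(-0.07551) = 288.1·0.77044 = 221.963.
B = 255 by definition for t > 66.
Rounded: (208, 222, 255).
In hex: #D0DEFF.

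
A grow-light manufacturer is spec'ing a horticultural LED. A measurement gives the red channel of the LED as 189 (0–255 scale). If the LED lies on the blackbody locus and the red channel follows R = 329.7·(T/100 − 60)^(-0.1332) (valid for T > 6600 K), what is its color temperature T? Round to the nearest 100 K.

(t − 60)^(-0.1332) = 189/329.7 = 0.57325.
t − 60 = 0.57325^(1/-0.1332) = 0.57325^(-7.508) = 65.199, so t = 125.199.
T = 100·t = 12520 K → 12500 K to the nearest 100 K.

12500 K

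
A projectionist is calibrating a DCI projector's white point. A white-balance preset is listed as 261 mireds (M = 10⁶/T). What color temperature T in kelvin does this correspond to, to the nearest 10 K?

T = 10⁶ / 261 = 3831.42 K → 3830 K.

3830 K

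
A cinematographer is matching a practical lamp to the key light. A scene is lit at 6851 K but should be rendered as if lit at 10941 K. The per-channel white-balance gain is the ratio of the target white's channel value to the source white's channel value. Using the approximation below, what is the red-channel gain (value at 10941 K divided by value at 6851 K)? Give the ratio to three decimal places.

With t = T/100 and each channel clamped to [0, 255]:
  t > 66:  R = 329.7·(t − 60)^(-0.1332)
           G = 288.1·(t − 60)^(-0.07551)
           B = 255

0.791

At 6851 K (t = 68.51):
  R = 329.7·(68.51 − 60)^(-0.1332) = 329.7·8.51^(-0.1332) = 329.7·0.75185 = 247.886.
At 10941 K (t = 109.41):
  R = 329.7·(109.41 − 60)^(-0.1332) = 329.7·49.41^(-0.1332) = 329.7·0.59482 = 196.111.
Gain = 196.111 / 247.886 = 0.7911 → 0.791.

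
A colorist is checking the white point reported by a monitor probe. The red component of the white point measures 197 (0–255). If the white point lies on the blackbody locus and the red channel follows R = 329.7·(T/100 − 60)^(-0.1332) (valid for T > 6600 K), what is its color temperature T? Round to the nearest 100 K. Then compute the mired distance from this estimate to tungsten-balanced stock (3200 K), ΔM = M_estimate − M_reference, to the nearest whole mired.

(t − 60)^(-0.1332) = 197/329.7 = 0.59751.
t − 60 = 0.59751^(1/-0.1332) = 0.59751^(-7.508) = 47.761, so t = 107.761.
T = 100·t = 10776 K → 10800 K to the nearest 100 K.
M_estimate = 10⁶/10800 = 92.59; M_reference = 10⁶/3200 = 312.50.
ΔM = 92.59 − 312.50 = -219.91 → -220 mireds.

-220 mireds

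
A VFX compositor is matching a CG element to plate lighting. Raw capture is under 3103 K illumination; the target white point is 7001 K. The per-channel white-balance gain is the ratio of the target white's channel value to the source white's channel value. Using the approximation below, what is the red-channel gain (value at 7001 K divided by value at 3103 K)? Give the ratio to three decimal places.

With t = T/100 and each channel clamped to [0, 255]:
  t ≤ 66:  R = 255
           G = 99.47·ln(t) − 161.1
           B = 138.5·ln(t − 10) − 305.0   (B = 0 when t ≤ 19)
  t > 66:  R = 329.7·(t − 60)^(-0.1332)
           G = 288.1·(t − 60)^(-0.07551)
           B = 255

At 3103 K (t = 31.03):
  R = 255 by definition for t ≤ 66.
At 7001 K (t = 70.01):
  R = 329.7·(70.01 − 60)^(-0.1332) = 329.7·10.01^(-0.1332) = 329.7·0.73577 = 242.583.
Gain = 242.583 / 255.000 = 0.9513 → 0.951.

0.951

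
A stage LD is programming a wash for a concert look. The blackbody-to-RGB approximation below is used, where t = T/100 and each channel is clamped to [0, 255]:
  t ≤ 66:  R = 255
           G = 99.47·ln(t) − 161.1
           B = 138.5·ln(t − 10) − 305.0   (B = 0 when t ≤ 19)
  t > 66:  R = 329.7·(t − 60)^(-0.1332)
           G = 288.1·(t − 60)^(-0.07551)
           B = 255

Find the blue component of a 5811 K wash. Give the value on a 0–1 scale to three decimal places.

t = 5811/100 = 58.11; the t ≤ 66 branch applies.
B = 138.5·ln(58.11 − 10) − 305.0 = 138.5·ln 48.11 − 305.0 = 138.5·3.8735 − 305.0 = 231.478.
On a 0–1 scale: 231.478/255 = 0.9078 → 0.908.

0.908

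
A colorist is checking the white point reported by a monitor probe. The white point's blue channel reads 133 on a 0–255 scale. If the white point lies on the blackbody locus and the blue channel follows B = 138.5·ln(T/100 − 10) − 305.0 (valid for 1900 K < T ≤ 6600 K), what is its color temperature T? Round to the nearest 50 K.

ln(t − 10) = (133 + 305.0) / 138.5 = 3.1625.
t − 10 = e^3.1625 = 23.629, so t = 33.629.
T = 100·t = 3363 K → 3350 K to the nearest 50 K.

3350 K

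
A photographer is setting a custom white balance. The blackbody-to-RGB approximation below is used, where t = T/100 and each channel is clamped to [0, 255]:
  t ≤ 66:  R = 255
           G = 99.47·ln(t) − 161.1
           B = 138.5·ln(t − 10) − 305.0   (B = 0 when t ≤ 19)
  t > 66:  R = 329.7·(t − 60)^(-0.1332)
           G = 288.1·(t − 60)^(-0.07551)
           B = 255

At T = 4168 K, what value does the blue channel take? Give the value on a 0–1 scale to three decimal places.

0.681

t = 4168/100 = 41.68; the t ≤ 66 branch applies.
B = 138.5·ln(41.68 − 10) − 305.0 = 138.5·ln 31.68 − 305.0 = 138.5·3.4557 − 305.0 = 173.612.
On a 0–1 scale: 173.612/255 = 0.6808 → 0.681.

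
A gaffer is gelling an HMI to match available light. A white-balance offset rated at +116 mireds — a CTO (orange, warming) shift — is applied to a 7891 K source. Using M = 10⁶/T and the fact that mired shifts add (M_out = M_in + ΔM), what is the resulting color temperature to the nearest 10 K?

M_in = 10⁶/7891 = 126.73 mireds.
M_out = 126.73 + (+116) = 242.73 mireds.
T_out = 10⁶/242.73 = 4119.9 K → 4120 K.

4120 K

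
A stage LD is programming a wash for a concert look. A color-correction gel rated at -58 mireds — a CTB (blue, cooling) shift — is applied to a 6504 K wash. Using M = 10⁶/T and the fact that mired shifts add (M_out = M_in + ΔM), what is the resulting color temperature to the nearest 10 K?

M_in = 10⁶/6504 = 153.75 mireds.
M_out = 153.75 + (-58) = 95.75 mireds.
T_out = 10⁶/95.75 = 10443.7 K → 10440 K.

10440 K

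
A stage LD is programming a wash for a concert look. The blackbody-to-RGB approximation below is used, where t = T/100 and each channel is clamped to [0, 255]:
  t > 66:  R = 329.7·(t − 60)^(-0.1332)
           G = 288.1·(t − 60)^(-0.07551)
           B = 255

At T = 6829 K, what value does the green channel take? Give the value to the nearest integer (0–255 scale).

t = 6829/100 = 68.29; the t > 66 branch applies.
G = 288.1·(68.29 − 60)^(-0.07551) = 288.1·8.29^(-0.07551) = 288.1·0.85239 = 245.574.
Rounded: 246.

246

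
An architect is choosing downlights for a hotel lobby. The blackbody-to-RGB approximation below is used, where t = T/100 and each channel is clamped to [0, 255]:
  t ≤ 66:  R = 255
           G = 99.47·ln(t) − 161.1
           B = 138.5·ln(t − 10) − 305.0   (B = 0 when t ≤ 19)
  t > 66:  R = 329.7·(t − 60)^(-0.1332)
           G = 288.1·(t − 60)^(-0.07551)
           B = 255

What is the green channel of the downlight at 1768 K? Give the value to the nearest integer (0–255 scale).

125

t = 1768/100 = 17.68; the t ≤ 66 branch applies.
G = 99.47·ln 17.68 − 161.1 = 99.47·2.8724 − 161.1 = 124.621.
Rounded: 125.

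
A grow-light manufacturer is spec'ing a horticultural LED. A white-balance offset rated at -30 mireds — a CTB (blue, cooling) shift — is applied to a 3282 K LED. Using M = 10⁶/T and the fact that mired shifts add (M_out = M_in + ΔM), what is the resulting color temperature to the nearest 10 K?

M_in = 10⁶/3282 = 304.69 mireds.
M_out = 304.69 + (-30) = 274.69 mireds.
T_out = 10⁶/274.69 = 3640.4 K → 3640 K.

3640 K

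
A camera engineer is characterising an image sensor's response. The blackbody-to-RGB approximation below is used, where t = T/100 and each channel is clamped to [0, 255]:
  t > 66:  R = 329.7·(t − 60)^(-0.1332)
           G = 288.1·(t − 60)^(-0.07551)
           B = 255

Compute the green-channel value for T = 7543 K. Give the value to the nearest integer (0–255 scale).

t = 7543/100 = 75.43; the t > 66 branch applies.
G = 288.1·(75.43 − 60)^(-0.07551) = 288.1·15.43^(-0.07551) = 288.1·0.81333 = 234.320.
Rounded: 234.

234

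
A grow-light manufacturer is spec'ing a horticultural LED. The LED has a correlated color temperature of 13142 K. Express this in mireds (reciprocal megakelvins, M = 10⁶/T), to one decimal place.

M = 10⁶ / 13142 = 76.092 → 76.1 mireds.

76.1 mireds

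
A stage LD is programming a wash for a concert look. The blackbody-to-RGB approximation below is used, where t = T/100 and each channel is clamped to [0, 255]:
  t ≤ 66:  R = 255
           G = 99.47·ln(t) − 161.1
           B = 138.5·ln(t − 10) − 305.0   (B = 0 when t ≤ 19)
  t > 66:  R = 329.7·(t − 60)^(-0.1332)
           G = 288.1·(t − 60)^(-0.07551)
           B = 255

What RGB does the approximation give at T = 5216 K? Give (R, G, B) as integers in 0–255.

(255, 232, 213)

t = 5216/100 = 52.16; the t ≤ 66 branch applies.
R = 255 by definition for t ≤ 66.
G = 99.47·ln 52.16 − 161.1 = 99.47·3.9543 − 161.1 = 232.236.
B = 138.5·ln(52.16 − 10) − 305.0 = 138.5·ln 42.16 − 305.0 = 138.5·3.7415 − 305.0 = 213.194.
Rounded: (255, 232, 213).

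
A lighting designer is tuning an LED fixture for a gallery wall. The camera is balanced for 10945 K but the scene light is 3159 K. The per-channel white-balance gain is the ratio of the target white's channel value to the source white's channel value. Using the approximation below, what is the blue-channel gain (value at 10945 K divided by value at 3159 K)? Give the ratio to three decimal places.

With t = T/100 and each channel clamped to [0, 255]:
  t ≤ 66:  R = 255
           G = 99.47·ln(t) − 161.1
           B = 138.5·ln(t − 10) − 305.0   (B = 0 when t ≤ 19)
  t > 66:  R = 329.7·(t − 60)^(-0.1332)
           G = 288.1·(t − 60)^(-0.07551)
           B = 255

2.116

At 3159 K (t = 31.59):
  B = 138.5·ln(31.59 − 10) − 305.0 = 138.5·ln 21.59 − 305.0 = 138.5·3.0722 − 305.0 = 120.504.
At 10945 K (t = 109.45):
  B = 255 by definition for t > 66.
Gain = 255.000 / 120.504 = 2.1161 → 2.116.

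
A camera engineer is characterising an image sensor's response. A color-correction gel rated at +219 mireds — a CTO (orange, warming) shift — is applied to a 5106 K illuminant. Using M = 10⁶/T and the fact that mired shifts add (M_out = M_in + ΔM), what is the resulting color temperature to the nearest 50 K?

M_in = 10⁶/5106 = 195.85 mireds.
M_out = 195.85 + (+219) = 414.85 mireds.
T_out = 10⁶/414.85 = 2410.5 K → 2400 K.

2400 K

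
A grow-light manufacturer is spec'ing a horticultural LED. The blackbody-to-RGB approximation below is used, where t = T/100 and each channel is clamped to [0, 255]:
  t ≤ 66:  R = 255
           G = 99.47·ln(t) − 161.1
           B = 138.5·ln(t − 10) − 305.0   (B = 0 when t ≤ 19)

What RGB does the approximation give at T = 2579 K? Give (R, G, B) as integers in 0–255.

t = 2579/100 = 25.79; the t ≤ 66 branch applies.
R = 255 by definition for t ≤ 66.
G = 99.47·ln 25.79 − 161.1 = 99.47·3.2500 − 161.1 = 162.176.
B = 138.5·ln(25.79 − 10) − 305.0 = 138.5·ln 15.79 − 305.0 = 138.5·2.7594 − 305.0 = 77.174.
Rounded: (255, 162, 77).

(255, 162, 77)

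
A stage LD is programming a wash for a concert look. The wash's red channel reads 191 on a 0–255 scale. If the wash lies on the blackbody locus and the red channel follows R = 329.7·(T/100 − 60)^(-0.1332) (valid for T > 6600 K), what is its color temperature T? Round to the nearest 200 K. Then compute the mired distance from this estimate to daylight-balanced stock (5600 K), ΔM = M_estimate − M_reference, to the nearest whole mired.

(t − 60)^(-0.1332) = 191/329.7 = 0.57931.
t − 60 = 0.57931^(1/-0.1332) = 0.57931^(-7.508) = 60.245, so t = 120.245.
T = 100·t = 12025 K → 12000 K to the nearest 200 K.
M_estimate = 10⁶/12000 = 83.33; M_reference = 10⁶/5600 = 178.57.
ΔM = 83.33 − 178.57 = -95.24 → -95 mireds.

-95 mireds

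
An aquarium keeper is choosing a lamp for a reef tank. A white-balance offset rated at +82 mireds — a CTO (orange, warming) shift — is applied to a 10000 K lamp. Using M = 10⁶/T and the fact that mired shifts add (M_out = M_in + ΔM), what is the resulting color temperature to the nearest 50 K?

5500 K

M_in = 10⁶/10000 = 100.00 mireds.
M_out = 100.00 + (+82) = 182.00 mireds.
T_out = 10⁶/182.00 = 5494.5 K → 5500 K.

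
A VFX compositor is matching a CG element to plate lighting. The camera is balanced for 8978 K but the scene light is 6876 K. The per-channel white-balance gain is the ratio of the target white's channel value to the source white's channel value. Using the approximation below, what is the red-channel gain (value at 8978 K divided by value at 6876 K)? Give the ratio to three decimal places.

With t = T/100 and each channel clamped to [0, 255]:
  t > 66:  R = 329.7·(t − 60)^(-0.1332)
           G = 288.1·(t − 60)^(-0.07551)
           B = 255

0.850

At 6876 K (t = 68.76):
  R = 329.7·(68.76 − 60)^(-0.1332) = 329.7·8.76^(-0.1332) = 329.7·0.74896 = 246.932.
At 8978 K (t = 89.78):
  R = 329.7·(89.78 − 60)^(-0.1332) = 329.7·29.78^(-0.1332) = 329.7·0.63632 = 209.794.
Gain = 209.794 / 246.932 = 0.8496 → 0.850.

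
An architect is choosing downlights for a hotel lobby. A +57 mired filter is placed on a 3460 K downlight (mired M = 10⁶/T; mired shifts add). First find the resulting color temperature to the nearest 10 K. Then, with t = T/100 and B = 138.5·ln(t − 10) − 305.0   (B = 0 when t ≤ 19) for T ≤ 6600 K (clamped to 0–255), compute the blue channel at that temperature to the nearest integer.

M_in = 10⁶/3460 = 289.02; M_out = 289.02 + (+57) = 346.02.
T_out = 10⁶/346.02 = 2890.0 K → 2890 K; t = 28.9.
B = 138.5·ln(28.9 − 10) − 305.0 = 138.5·ln 18.9 − 305.0 = 138.5·2.9392 − 305.0 = 102.074.
Rounded: 102.

102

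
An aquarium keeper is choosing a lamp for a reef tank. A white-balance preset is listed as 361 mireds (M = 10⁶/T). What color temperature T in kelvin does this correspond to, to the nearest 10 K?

2770 K

T = 10⁶ / 361 = 2770.08 K → 2770 K.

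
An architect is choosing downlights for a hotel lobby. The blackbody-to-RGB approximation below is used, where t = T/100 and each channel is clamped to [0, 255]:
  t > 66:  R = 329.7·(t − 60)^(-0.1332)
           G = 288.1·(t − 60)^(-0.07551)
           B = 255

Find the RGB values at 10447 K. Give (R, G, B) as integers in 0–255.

(199, 216, 255)

t = 10447/100 = 104.47; the t > 66 branch applies.
R = 329.7·(104.47 − 60)^(-0.1332) = 329.7·44.47^(-0.1332) = 329.7·0.60322 = 198.882.
G = 288.1·(104.47 − 60)^(-0.07551) = 288.1·44.47^(-0.07551) = 288.1·0.75085 = 216.321.
B = 255 by definition for t > 66.
Rounded: (199, 216, 255).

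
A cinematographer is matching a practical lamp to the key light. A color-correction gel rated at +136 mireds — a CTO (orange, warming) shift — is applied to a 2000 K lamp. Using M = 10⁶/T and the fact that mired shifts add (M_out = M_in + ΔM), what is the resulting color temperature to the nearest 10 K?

M_in = 10⁶/2000 = 500.00 mireds.
M_out = 500.00 + (+136) = 636.00 mireds.
T_out = 10⁶/636.00 = 1572.3 K → 1570 K.

1570 K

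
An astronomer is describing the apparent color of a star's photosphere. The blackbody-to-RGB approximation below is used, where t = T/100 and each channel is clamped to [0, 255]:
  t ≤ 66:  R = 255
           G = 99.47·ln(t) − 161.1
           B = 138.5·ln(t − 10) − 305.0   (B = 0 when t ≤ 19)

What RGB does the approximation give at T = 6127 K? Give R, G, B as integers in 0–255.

R=255, G=248, B=240

t = 6127/100 = 61.27; the t ≤ 66 branch applies.
R = 255 by definition for t ≤ 66.
G = 99.47·ln 61.27 − 161.1 = 99.47·4.1153 − 161.1 = 248.248.
B = 138.5·ln(61.27 − 10) − 305.0 = 138.5·ln 51.27 − 305.0 = 138.5·3.9371 − 305.0 = 240.289.
Rounded: (255, 248, 240).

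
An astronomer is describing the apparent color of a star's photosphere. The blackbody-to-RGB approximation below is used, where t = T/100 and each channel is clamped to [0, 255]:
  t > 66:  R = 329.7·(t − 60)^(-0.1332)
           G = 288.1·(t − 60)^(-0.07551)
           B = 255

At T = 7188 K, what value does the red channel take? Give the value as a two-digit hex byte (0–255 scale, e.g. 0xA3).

0xED

t = 7188/100 = 71.88; the t > 66 branch applies.
R = 329.7·(71.88 − 60)^(-0.1332) = 329.7·11.88^(-0.1332) = 329.7·0.71917 = 237.112.
Rounded: 237; in hex, 0xED.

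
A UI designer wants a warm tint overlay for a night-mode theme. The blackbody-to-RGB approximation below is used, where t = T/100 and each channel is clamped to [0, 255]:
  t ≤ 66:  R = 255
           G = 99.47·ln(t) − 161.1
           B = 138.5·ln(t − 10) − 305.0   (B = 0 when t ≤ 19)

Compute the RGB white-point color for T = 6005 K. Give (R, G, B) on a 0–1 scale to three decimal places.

(1.000, 0.966, 0.929)

t = 6005/100 = 60.05; the t ≤ 66 branch applies.
R = 255 by definition for t ≤ 66.
G = 99.47·ln 60.05 − 161.1 = 99.47·4.0952 − 161.1 = 246.247.
B = 138.5·ln(60.05 − 10) − 305.0 = 138.5·ln 50.05 − 305.0 = 138.5·3.9130 − 305.0 = 236.954.
Dividing each by 255: (1.0000, 0.9657, 0.9292) → (1.000, 0.966, 0.929).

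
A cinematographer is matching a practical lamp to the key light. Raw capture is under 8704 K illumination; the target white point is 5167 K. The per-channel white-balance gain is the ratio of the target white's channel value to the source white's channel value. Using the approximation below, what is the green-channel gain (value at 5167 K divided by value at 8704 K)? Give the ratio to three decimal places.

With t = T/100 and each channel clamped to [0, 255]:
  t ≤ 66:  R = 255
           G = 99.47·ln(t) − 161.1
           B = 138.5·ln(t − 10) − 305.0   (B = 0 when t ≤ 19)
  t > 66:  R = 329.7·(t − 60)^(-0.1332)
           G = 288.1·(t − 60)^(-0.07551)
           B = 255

1.030

At 8704 K (t = 87.04):
  G = 288.1·(87.04 − 60)^(-0.07551) = 288.1·27.04^(-0.07551) = 288.1·0.77960 = 224.601.
At 5167 K (t = 51.67):
  G = 99.47·ln 51.67 − 161.1 = 99.47·3.9449 − 161.1 = 231.297.
Gain = 231.297 / 224.601 = 1.0298 → 1.030.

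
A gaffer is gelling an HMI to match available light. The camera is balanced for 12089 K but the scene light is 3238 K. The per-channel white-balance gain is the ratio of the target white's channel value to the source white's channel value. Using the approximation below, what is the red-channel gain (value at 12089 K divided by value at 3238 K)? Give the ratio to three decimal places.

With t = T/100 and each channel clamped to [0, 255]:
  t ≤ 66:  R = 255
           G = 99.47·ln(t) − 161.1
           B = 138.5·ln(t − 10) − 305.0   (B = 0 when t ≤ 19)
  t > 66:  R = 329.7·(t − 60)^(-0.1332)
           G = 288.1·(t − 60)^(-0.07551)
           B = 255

At 3238 K (t = 32.38):
  R = 255 by definition for t ≤ 66.
At 12089 K (t = 120.89):
  R = 329.7·(120.89 − 60)^(-0.1332) = 329.7·60.89^(-0.1332) = 329.7·0.57849 = 190.729.
Gain = 190.729 / 255.000 = 0.7480 → 0.748.

0.748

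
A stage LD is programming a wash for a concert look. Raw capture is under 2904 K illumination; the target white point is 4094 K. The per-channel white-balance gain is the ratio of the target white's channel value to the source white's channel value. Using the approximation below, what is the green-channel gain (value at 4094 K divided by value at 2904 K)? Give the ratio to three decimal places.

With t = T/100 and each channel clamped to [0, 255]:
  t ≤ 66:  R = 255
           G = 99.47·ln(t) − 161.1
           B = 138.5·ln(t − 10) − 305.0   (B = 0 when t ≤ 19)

At 2904 K (t = 29.04):
  G = 99.47·ln 29.04 − 161.1 = 99.47·3.3687 − 161.1 = 173.982.
At 4094 K (t = 40.94):
  G = 99.47·ln 40.94 − 161.1 = 99.47·3.7121 − 161.1 = 208.143.
Gain = 208.143 / 173.982 = 1.1963 → 1.196.

1.196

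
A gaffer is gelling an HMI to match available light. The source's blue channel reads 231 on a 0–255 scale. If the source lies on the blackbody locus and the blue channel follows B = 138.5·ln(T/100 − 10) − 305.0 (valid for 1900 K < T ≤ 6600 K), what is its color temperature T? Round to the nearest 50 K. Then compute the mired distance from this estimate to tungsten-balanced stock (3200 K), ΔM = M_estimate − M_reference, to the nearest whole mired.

ln(t − 10) = (231 + 305.0) / 138.5 = 3.8700.
t − 10 = e^3.8700 = 47.944, so t = 57.944.
T = 100·t = 5794 K → 5800 K to the nearest 50 K.
M_estimate = 10⁶/5800 = 172.41; M_reference = 10⁶/3200 = 312.50.
ΔM = 172.41 − 312.50 = -140.09 → -140 mireds.

-140 mireds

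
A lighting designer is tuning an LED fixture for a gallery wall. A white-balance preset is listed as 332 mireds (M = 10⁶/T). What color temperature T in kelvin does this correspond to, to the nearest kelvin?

3012 K

T = 10⁶ / 332 = 3012.05 K → 3012 K.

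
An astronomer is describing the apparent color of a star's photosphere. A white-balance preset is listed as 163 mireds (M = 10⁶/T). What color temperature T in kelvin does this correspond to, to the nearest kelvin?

T = 10⁶ / 163 = 6134.97 K → 6135 K.

6135 K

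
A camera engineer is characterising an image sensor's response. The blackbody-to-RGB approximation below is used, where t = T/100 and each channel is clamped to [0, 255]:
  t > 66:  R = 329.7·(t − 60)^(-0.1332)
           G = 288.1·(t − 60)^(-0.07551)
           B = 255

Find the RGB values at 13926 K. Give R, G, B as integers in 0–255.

t = 13926/100 = 139.26; the t > 66 branch applies.
R = 329.7·(139.26 − 60)^(-0.1332) = 329.7·79.26^(-0.1332) = 329.7·0.55853 = 184.147.
G = 288.1·(139.26 − 60)^(-0.07551) = 288.1·79.26^(-0.07551) = 288.1·0.71879 = 207.084.
B = 255 by definition for t > 66.
Rounded: (184, 207, 255).

R=184, G=207, B=255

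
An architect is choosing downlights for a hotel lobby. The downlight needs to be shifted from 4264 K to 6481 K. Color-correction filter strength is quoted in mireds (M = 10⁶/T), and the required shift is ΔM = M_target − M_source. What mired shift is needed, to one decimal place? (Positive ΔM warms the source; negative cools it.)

-80.2 mireds

M_source = 10⁶/4264 = 234.522; M_target = 10⁶/6481 = 154.297.
ΔM = 154.297 − 234.522 = -80.224 → -80.2 mireds, a cooling shift.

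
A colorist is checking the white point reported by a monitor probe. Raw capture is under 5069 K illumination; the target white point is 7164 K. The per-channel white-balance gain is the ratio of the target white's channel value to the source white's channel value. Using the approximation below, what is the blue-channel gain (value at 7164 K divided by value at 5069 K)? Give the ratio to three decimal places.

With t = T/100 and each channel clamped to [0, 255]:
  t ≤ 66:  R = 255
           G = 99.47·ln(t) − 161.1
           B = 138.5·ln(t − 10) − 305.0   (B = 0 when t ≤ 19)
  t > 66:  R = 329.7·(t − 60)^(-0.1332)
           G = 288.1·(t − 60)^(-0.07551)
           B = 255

At 5069 K (t = 50.69):
  B = 138.5·ln(50.69 − 10) − 305.0 = 138.5·ln 40.69 − 305.0 = 138.5·3.7060 − 305.0 = 208.279.
At 7164 K (t = 71.64):
  B = 255 by definition for t > 66.
Gain = 255.000 / 208.279 = 1.2243 → 1.224.

1.224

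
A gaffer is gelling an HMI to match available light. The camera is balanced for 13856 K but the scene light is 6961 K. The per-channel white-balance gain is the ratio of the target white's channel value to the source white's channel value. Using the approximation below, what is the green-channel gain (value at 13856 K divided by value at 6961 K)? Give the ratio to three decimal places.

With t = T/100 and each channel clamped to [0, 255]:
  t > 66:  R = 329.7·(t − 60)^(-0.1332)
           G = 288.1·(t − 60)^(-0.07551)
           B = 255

0.853

At 6961 K (t = 69.61):
  G = 288.1·(69.61 − 60)^(-0.07551) = 288.1·9.61^(-0.07551) = 288.1·0.84294 = 242.850.
At 13856 K (t = 138.56):
  G = 288.1·(138.56 − 60)^(-0.07551) = 288.1·78.56^(-0.07551) = 288.1·0.71927 = 207.222.
Gain = 207.222 / 242.850 = 0.8533 → 0.853.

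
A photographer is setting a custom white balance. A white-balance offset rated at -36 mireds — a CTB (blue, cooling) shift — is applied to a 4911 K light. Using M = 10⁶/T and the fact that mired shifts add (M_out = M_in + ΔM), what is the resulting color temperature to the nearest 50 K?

M_in = 10⁶/4911 = 203.62 mireds.
M_out = 203.62 + (-36) = 167.62 mireds.
T_out = 10⁶/167.62 = 5965.7 K → 5950 K.

5950 K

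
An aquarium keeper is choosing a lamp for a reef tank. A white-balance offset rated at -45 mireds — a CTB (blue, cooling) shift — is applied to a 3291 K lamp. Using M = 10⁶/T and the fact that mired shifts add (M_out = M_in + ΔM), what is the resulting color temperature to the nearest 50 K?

3850 K

M_in = 10⁶/3291 = 303.86 mireds.
M_out = 303.86 + (-45) = 258.86 mireds.
T_out = 10⁶/258.86 = 3863.1 K → 3850 K.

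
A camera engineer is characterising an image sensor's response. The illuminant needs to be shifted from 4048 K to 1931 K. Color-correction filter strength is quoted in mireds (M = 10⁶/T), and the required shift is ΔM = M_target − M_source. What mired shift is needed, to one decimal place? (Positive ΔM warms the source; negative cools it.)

+270.8 mireds

M_source = 10⁶/4048 = 247.036; M_target = 10⁶/1931 = 517.866.
ΔM = 517.866 − 247.036 = 270.831 → +270.8 mireds, a warming shift.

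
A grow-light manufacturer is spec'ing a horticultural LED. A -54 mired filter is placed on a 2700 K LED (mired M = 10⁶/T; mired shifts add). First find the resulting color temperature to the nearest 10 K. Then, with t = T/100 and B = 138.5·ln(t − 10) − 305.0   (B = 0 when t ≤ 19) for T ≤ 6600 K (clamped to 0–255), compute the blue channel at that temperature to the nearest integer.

121

M_in = 10⁶/2700 = 370.37; M_out = 370.37 + (-54) = 316.37.
T_out = 10⁶/316.37 = 3160.9 K → 3160 K; t = 31.6.
B = 138.5·ln(31.6 − 10) − 305.0 = 138.5·ln 21.6 − 305.0 = 138.5·3.0727 − 305.0 = 120.568.
Rounded: 121.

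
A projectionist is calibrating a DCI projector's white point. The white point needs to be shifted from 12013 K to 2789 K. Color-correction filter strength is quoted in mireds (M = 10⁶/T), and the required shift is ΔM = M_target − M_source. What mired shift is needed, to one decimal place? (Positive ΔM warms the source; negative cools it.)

M_source = 10⁶/12013 = 83.243; M_target = 10⁶/2789 = 358.551.
ΔM = 358.551 − 83.243 = 275.308 → +275.3 mireds, a warming shift.

+275.3 mireds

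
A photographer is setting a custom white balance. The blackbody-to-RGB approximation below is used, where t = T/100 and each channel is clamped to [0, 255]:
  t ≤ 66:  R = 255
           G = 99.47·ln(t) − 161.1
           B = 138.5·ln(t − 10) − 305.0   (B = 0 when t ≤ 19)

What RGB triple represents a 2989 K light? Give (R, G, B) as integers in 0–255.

(255, 177, 109)

t = 2989/100 = 29.89; the t ≤ 66 branch applies.
R = 255 by definition for t ≤ 66.
G = 99.47·ln 29.89 − 161.1 = 99.47·3.3975 − 161.1 = 176.852.
B = 138.5·ln(29.89 − 10) − 305.0 = 138.5·ln 19.89 − 305.0 = 138.5·2.9902 − 305.0 = 109.145.
Rounded: (255, 177, 109).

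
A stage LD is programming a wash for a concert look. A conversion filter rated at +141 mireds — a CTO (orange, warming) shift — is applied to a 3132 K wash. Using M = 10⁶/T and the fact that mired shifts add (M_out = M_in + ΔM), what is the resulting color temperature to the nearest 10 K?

2170 K

M_in = 10⁶/3132 = 319.28 mireds.
M_out = 319.28 + (+141) = 460.28 mireds.
T_out = 10⁶/460.28 = 2172.6 K → 2170 K.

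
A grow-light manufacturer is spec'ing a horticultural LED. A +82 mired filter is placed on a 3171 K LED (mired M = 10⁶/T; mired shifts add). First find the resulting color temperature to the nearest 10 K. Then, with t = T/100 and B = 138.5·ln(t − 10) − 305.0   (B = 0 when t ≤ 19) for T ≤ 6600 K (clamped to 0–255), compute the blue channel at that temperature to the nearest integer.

M_in = 10⁶/3171 = 315.36; M_out = 315.36 + (+82) = 397.36.
T_out = 10⁶/397.36 = 2516.6 K → 2520 K; t = 25.2.
B = 138.5·ln(25.2 − 10) − 305.0 = 138.5·ln 15.2 − 305.0 = 138.5·2.7213 − 305.0 = 71.899.
Rounded: 72.

72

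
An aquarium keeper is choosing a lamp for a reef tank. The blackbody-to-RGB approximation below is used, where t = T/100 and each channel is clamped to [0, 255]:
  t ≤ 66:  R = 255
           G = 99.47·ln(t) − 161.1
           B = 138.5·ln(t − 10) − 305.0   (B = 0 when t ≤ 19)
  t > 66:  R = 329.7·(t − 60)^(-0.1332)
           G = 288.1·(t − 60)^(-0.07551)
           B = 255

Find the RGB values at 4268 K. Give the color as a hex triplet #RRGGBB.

t = 4268/100 = 42.68; the t ≤ 66 branch applies.
R = 255 by definition for t ≤ 66.
G = 99.47·ln 42.68 − 161.1 = 99.47·3.7537 − 161.1 = 212.284.
B = 138.5·ln(42.68 − 10) − 305.0 = 138.5·ln 32.68 − 305.0 = 138.5·3.4868 − 305.0 = 177.917.
Rounded: (255, 212, 178).
In hex: #FFD4B2.

#FFD4B2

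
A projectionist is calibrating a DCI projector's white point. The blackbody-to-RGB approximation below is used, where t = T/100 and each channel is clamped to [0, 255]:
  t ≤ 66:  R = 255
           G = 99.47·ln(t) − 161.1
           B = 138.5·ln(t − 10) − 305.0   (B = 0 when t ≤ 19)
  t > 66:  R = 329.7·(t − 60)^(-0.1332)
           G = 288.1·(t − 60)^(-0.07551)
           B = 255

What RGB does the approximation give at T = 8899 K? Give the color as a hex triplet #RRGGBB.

t = 8899/100 = 88.99; the t > 66 branch applies.
R = 329.7·(88.99 − 60)^(-0.1332) = 329.7·28.99^(-0.1332) = 329.7·0.63860 = 210.546.
G = 288.1·(88.99 − 60)^(-0.07551) = 288.1·28.99^(-0.07551) = 288.1·0.77551 = 223.424.
B = 255 by definition for t > 66.
Rounded: (211, 223, 255).
In hex: #D3DFFF.

#D3DFFF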